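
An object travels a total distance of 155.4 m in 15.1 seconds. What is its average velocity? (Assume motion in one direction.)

v_avg = Δd / Δt = 155.4 / 15.1 = 10.29 m/s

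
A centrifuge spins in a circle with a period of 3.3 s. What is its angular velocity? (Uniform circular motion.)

ω = 2π/T = 2π/3.3 = 1.904 rad/s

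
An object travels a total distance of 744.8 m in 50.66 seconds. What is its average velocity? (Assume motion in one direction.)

v_avg = Δd / Δt = 744.8 / 50.66 = 14.7 m/s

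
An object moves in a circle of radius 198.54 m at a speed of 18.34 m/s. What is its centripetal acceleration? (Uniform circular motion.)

a_c = v²/r = 18.34²/198.54 = 336.3556/198.54 = 1.69 m/s²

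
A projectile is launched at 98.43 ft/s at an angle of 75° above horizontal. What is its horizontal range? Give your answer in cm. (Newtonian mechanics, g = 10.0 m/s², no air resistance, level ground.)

v₀ = 98.43 ft/s × 0.3048 = 30.0015 m/s
R = v₀² × sin(2θ) / g = 30.0015² × sin(2 × 75°) / 10.0 = 900.09 × 0.5 / 10.0 = 45.0045 m
R = 45.0045 m / 0.01 = 4500 cm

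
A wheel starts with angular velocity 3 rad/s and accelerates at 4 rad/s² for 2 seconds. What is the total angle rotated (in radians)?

θ = ω₀t + ½αt² = 3×2 + ½×4×2² = 14.0 rad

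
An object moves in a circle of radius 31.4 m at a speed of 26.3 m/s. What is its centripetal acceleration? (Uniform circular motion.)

a_c = v²/r = 26.3²/31.4 = 691.69/31.4 = 22.03 m/s²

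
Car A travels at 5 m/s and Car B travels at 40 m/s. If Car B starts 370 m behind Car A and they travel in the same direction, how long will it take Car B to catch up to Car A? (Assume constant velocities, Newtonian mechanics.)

Relative speed: v_rel = 40 - 5 = 35 m/s
Time to catch: t = d₀/v_rel = 370/35 = 10.57 s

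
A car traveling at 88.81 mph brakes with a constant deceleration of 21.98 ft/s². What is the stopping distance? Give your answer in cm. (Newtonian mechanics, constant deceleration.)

v₀ = 88.81 mph × 0.44704 = 39.7016 m/s
a = 21.98 ft/s² × 0.3048 = 6.6995 m/s²
d = v₀² / (2a) = 39.7016² / (2 × 6.6995) = 1576.22 / 13.399 = 117.637 m
d = 117.637 m / 0.01 = 11760 cm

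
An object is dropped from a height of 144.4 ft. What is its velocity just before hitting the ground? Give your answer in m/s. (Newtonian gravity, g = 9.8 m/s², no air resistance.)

h = 144.4 ft × 0.3048 = 44.0131 m
v = √(2gh) = √(2 × 9.8 × 44.0131) = 29.37 m/s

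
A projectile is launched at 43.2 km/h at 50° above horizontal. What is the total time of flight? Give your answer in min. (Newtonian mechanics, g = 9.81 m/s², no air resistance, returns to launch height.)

v₀ = 43.2 km/h × 0.2777777777777778 = 12.0 m/s
T = 2 × v₀ × sin(θ) / g = 2 × 12.0 × sin(50°) / 9.81 = 2 × 12.0 × 0.766044 / 9.81 = 1.87411 s
T = 1.87411 s / 60.0 = 0.03124 min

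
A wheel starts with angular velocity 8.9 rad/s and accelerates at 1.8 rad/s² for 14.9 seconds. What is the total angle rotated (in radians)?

θ = ω₀t + ½αt² = 8.9×14.9 + ½×1.8×14.9² = 332.42 rad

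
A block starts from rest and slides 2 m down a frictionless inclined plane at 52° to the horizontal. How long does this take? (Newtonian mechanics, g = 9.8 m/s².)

a = g sin(θ) = 9.8 × sin(52°) = 7.7225 m/s²
t = √(2d/a) = √(2 × 2 / 7.7225) = 0.72 s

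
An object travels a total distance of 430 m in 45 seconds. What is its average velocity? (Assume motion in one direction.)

v_avg = Δd / Δt = 430 / 45 = 9.56 m/s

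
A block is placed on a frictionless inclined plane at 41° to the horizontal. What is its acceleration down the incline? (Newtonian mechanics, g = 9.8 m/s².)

a = g sin(θ) = 9.8 × sin(41°) = 9.8 × 0.6561 = 6.43 m/s²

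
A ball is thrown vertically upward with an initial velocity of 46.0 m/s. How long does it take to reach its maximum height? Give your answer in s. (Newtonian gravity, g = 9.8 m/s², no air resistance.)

t_up = v₀ / g = 46.0 / 9.8 = 4.694 s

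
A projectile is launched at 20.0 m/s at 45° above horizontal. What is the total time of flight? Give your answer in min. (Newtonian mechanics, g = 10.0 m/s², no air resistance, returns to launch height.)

T = 2 × v₀ × sin(θ) / g = 2 × 20.0 × sin(45°) / 10.0 = 2 × 20.0 × 0.707107 / 10.0 = 2.82843 s
T = 2.82843 s / 60.0 = 0.04714 min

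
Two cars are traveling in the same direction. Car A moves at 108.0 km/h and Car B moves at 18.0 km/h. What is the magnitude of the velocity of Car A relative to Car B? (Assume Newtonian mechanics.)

v_rel = |v_A - v_B| = |108.0 - 18.0| = 90.0 km/h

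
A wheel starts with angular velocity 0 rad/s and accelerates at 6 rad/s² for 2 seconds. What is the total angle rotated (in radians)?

θ = ω₀t + ½αt² = 0×2 + ½×6×2² = 12.0 rad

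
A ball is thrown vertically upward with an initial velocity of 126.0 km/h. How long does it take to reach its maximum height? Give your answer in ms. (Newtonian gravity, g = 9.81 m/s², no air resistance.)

v₀ = 126.0 km/h × 0.2777777777777778 = 35.0 m/s
t_up = v₀ / g = 35.0 / 9.81 = 3.56779 s
t_up = 3.56779 s / 0.001 = 3568 ms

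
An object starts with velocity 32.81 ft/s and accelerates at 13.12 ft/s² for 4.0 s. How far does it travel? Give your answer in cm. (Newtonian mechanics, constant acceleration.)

v₀ = 32.81 ft/s × 0.3048 = 10.0005 m/s
a = 13.12 ft/s² × 0.3048 = 3.99898 m/s²
d = v₀ × t + ½ × a × t² = 10.0005 × 4.0 + 0.5 × 3.99898 × 4.0² = 71.9938 m
d = 71.9938 m / 0.01 = 7199 cm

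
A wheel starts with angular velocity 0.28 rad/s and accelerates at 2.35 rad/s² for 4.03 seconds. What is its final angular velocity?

ω = ω₀ + αt = 0.28 + 2.35 × 4.03 = 9.75 rad/s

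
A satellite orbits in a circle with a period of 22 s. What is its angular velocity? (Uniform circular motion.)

ω = 2π/T = 2π/22 = 0.2856 rad/s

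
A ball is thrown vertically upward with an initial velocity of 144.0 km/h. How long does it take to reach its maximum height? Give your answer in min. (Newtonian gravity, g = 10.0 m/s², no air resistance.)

v₀ = 144.0 km/h × 0.2777777777777778 = 40.0 m/s
t_up = v₀ / g = 40.0 / 10.0 = 4.0 s
t_up = 4.0 s / 60.0 = 0.06667 min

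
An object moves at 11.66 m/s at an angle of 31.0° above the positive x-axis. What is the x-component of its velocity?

vₓ = v cos(θ) = 11.66 × cos(31.0°) = 9.99 m/s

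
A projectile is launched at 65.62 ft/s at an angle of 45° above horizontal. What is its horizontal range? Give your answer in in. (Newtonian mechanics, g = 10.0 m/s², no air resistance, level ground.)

v₀ = 65.62 ft/s × 0.3048 = 20.001 m/s
R = v₀² × sin(2θ) / g = 20.001² × sin(2 × 45°) / 10.0 = 400.04 × 1.0 / 10.0 = 40.004 m
R = 40.004 m / 0.0254 = 1575 in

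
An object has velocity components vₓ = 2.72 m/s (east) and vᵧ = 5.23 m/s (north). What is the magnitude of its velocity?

|v| = √(vₓ² + vᵧ²) = √(2.72² + 5.23²) = √(34.7513) = 5.9 m/s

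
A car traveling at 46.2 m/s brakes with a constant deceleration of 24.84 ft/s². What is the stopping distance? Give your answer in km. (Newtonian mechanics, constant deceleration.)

a = 24.84 ft/s² × 0.3048 = 7.57123 m/s²
d = v₀² / (2a) = 46.2² / (2 × 7.57123) = 2134.44 / 15.1425 = 140.957 m
d = 140.957 m / 1000.0 = 0.141 km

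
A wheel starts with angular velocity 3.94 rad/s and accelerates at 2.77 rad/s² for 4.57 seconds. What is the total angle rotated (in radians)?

θ = ω₀t + ½αt² = 3.94×4.57 + ½×2.77×4.57² = 46.93 rad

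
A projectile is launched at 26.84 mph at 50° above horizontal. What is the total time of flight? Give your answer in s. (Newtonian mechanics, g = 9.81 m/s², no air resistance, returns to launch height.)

v₀ = 26.84 mph × 0.44704 = 11.9986 m/s
T = 2 × v₀ × sin(θ) / g = 2 × 11.9986 × sin(50°) / 9.81 = 2 × 11.9986 × 0.766044 / 9.81 = 1.874 s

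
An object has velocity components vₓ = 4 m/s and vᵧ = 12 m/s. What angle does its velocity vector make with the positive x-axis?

θ = arctan(vᵧ/vₓ) = arctan(12/4) = 71.57°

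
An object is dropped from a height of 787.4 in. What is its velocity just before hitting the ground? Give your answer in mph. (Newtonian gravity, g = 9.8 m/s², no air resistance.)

h = 787.4 in × 0.0254 = 20.0 m
v = √(2gh) = √(2 × 9.8 × 20.0) = 19.799 m/s
v = 19.799 m/s / 0.44704 = 44.29 mph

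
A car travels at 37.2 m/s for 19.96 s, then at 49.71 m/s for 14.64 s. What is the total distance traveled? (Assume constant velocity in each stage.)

d₁ = v₁t₁ = 37.2 × 19.96 = 742.512 m
d₂ = v₂t₂ = 49.71 × 14.64 = 727.7544 m
d_total = 742.512 + 727.7544 = 1470.27 m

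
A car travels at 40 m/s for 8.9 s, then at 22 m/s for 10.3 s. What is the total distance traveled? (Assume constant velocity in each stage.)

d₁ = v₁t₁ = 40 × 8.9 = 356.0 m
d₂ = v₂t₂ = 22 × 10.3 = 226.6 m
d_total = 356.0 + 226.6 = 582.6 m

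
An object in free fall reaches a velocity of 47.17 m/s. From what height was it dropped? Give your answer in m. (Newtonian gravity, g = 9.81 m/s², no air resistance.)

h = v² / (2g) = 47.17² / (2 × 9.81) = 113.4 m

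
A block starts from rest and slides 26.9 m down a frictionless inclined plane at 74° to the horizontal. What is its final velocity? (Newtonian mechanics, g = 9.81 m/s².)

a = g sin(θ) = 9.81 × sin(74°) = 9.43 m/s²
v = √(2ad) = √(2 × 9.43 × 26.9) = 22.52 m/s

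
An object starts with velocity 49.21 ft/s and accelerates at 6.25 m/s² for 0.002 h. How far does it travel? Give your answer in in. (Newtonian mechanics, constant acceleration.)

v₀ = 49.21 ft/s × 0.3048 = 14.9992 m/s
t = 0.002 h × 3600.0 = 7.2 s
d = v₀ × t + ½ × a × t² = 14.9992 × 7.2 + 0.5 × 6.25 × 7.2² = 269.994 m
d = 269.994 m / 0.0254 = 10630 in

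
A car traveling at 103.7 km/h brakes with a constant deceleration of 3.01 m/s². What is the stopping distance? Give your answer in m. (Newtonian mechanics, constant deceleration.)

v₀ = 103.7 km/h × 0.2777777777777778 = 28.8056 m/s
d = v₀² / (2a) = 28.8056² / (2 × 3.01) = 829.763 / 6.02 = 137.8 m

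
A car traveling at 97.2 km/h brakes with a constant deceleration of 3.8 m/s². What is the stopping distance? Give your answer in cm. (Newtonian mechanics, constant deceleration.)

v₀ = 97.2 km/h × 0.2777777777777778 = 27.0 m/s
d = v₀² / (2a) = 27.0² / (2 × 3.8) = 729.0 / 7.6 = 95.9211 m
d = 95.9211 m / 0.01 = 9592 cm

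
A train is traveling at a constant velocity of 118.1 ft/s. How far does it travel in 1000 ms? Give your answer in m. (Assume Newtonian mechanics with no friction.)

v = 118.1 ft/s × 0.3048 = 35.9969 m/s
t = 1000 ms × 0.001 = 1.0 s
d = v × t = 35.9969 × 1.0 = 36.0 m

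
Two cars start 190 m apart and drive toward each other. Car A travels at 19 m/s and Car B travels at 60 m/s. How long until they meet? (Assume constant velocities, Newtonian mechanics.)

Combined speed: v_combined = 19 + 60 = 79 m/s
Time to meet: t = d/v_combined = 190/79 = 2.41 s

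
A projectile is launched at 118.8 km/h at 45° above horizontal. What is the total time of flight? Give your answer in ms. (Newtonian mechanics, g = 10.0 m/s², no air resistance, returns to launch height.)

v₀ = 118.8 km/h × 0.2777777777777778 = 33.0 m/s
T = 2 × v₀ × sin(θ) / g = 2 × 33.0 × sin(45°) / 10.0 = 2 × 33.0 × 0.707107 / 10.0 = 4.66691 s
T = 4.66691 s / 0.001 = 4667 ms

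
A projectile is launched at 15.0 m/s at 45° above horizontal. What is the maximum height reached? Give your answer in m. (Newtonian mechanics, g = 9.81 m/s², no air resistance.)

H = v₀² × sin²(θ) / (2g) = 15.0² × sin(45°)² / (2 × 9.81) = 225.0 × 0.5 / 19.62 = 5.734 m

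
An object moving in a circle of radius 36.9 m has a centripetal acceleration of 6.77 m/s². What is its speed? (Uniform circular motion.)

v = √(a_c × r) = √(6.77 × 36.9) = 15.81 m/s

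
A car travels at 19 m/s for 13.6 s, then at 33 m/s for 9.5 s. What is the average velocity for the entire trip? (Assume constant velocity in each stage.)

d₁ = v₁t₁ = 19 × 13.6 = 258.4 m
d₂ = v₂t₂ = 33 × 9.5 = 313.5 m
d_total = 571.9 m, t_total = 23.1 s
v_avg = d_total/t_total = 571.9/23.1 = 24.76 m/s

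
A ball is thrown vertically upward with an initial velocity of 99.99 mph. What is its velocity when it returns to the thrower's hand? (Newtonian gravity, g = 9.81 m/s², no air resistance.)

By conservation of energy (no air resistance), the ball returns to the throw height with the same speed as launch, but directed downward.
|v_ground| = v₀ = 99.99 mph
v_ground = 99.99 mph (downward)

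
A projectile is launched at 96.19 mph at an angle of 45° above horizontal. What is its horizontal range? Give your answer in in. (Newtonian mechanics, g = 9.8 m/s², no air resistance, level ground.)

v₀ = 96.19 mph × 0.44704 = 43.0008 m/s
R = v₀² × sin(2θ) / g = 43.0008² × sin(2 × 45°) / 9.8 = 1849.07 × 1.0 / 9.8 = 188.681 m
R = 188.681 m / 0.0254 = 7428 in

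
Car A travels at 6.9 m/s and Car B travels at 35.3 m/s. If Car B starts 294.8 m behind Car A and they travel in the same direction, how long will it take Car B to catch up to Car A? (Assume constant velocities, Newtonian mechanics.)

Relative speed: v_rel = 35.3 - 6.9 = 28.4 m/s
Time to catch: t = d₀/v_rel = 294.8/28.4 = 10.38 s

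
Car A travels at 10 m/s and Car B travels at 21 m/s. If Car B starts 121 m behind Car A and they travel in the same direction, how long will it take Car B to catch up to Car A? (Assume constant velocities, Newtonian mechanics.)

Relative speed: v_rel = 21 - 10 = 11 m/s
Time to catch: t = d₀/v_rel = 121/11 = 11.0 s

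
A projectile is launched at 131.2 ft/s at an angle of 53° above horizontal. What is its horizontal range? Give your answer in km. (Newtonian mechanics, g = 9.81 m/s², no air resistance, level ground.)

v₀ = 131.2 ft/s × 0.3048 = 39.9898 m/s
R = v₀² × sin(2θ) / g = 39.9898² × sin(2 × 53°) / 9.81 = 1599.18 × 0.961262 / 9.81 = 156.7 m
R = 156.7 m / 1000.0 = 0.1567 km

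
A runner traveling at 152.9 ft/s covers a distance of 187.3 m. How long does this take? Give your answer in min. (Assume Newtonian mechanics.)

v = 152.9 ft/s × 0.3048 = 46.6039 m/s
t = d / v = 187.3 / 46.6039 = 4.01898 s
t = 4.01898 s / 60.0 = 0.06698 min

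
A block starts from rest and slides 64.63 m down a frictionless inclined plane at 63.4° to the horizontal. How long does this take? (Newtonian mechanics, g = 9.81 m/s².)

a = g sin(θ) = 9.81 × sin(63.4°) = 8.7717 m/s²
t = √(2d/a) = √(2 × 64.63 / 8.7717) = 3.84 s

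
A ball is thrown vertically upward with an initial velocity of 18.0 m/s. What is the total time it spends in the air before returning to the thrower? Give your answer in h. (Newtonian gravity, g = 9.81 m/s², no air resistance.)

t_total = 2 × v₀ / g = 2 × 18.0 / 9.81 = 3.66972 s
t_total = 3.66972 s / 3600.0 = 0.001019 h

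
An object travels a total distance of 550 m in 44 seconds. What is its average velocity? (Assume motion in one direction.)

v_avg = Δd / Δt = 550 / 44 = 12.5 m/s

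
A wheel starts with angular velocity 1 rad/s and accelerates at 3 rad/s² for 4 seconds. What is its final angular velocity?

ω = ω₀ + αt = 1 + 3 × 4 = 13 rad/s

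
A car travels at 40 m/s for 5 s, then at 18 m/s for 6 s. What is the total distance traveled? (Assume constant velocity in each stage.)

d₁ = v₁t₁ = 40 × 5 = 200 m
d₂ = v₂t₂ = 18 × 6 = 108 m
d_total = 200 + 108 = 308 m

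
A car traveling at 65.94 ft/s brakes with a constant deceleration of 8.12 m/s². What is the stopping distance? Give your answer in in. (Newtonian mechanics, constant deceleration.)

v₀ = 65.94 ft/s × 0.3048 = 20.0985 m/s
d = v₀² / (2a) = 20.0985² / (2 × 8.12) = 403.95 / 16.24 = 24.8738 m
d = 24.8738 m / 0.0254 = 979.3 in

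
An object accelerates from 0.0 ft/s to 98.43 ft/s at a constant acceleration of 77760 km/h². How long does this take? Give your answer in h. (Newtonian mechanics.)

v₀ = 0.0 ft/s × 0.3048 = 0.0 m/s
v = 98.43 ft/s × 0.3048 = 30.0015 m/s
a = 77760 km/h² × 7.716049382716049e-05 = 6.0 m/s²
t = (v - v₀) / a = (30.0015 - 0.0) / 6.0 = 5.00025 s
t = 5.00025 s / 3600.0 = 0.001389 h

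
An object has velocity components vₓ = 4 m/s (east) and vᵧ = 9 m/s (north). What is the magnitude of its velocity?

|v| = √(vₓ² + vᵧ²) = √(4² + 9²) = √(97) = 9.85 m/s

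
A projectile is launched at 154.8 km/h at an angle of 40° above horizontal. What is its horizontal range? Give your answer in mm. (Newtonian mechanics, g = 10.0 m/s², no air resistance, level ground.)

v₀ = 154.8 km/h × 0.2777777777777778 = 43.0 m/s
R = v₀² × sin(2θ) / g = 43.0² × sin(2 × 40°) / 10.0 = 1849.0 × 0.984808 / 10.0 = 182.091 m
R = 182.091 m / 0.001 = 182100 mm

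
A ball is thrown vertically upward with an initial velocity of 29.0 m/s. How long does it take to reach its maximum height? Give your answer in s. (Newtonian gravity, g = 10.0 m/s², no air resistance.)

t_up = v₀ / g = 29.0 / 10.0 = 2.9 s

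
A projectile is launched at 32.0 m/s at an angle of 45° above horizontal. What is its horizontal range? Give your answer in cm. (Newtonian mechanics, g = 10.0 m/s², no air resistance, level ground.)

R = v₀² × sin(2θ) / g = 32.0² × sin(2 × 45°) / 10.0 = 1024.0 × 1.0 / 10.0 = 102.4 m
R = 102.4 m / 0.01 = 10240 cm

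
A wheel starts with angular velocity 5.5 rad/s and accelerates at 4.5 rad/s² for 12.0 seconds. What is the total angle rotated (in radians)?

θ = ω₀t + ½αt² = 5.5×12.0 + ½×4.5×12.0² = 390.0 rad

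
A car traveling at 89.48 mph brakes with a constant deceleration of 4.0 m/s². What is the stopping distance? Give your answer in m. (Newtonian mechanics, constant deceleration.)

v₀ = 89.48 mph × 0.44704 = 40.0011 m/s
d = v₀² / (2a) = 40.0011² / (2 × 4.0) = 1600.09 / 8.0 = 200.0 m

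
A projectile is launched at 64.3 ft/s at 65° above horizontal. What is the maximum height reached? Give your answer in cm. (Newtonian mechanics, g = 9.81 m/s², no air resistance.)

v₀ = 64.3 ft/s × 0.3048 = 19.5986 m/s
H = v₀² × sin²(θ) / (2g) = 19.5986² × sin(65°)² / (2 × 9.81) = 384.105 × 0.821394 / 19.62 = 16.0806 m
H = 16.0806 m / 0.01 = 1608 cm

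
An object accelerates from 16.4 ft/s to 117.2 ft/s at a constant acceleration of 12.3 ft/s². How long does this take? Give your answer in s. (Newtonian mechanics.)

v₀ = 16.4 ft/s × 0.3048 = 4.99872 m/s
v = 117.2 ft/s × 0.3048 = 35.7226 m/s
a = 12.3 ft/s² × 0.3048 = 3.74904 m/s²
t = (v - v₀) / a = (35.7226 - 4.99872) / 3.74904 = 8.195 s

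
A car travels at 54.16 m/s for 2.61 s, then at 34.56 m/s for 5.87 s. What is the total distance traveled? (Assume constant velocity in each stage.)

d₁ = v₁t₁ = 54.16 × 2.61 = 141.3576 m
d₂ = v₂t₂ = 34.56 × 5.87 = 202.8672 m
d_total = 141.3576 + 202.8672 = 344.22 m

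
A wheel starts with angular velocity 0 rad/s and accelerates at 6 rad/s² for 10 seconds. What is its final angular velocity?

ω = ω₀ + αt = 0 + 6 × 10 = 60 rad/s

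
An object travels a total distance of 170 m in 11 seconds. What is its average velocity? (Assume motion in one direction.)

v_avg = Δd / Δt = 170 / 11 = 15.45 m/s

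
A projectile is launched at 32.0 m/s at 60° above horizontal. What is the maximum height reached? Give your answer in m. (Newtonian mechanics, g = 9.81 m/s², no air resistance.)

H = v₀² × sin²(θ) / (2g) = 32.0² × sin(60°)² / (2 × 9.81) = 1024.0 × 0.75 / 19.62 = 39.14 m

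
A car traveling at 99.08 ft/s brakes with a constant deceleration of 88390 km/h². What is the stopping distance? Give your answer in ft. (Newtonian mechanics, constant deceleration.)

v₀ = 99.08 ft/s × 0.3048 = 30.1996 m/s
a = 88390 km/h² × 7.716049382716049e-05 = 6.82022 m/s²
d = v₀² / (2a) = 30.1996² / (2 × 6.82022) = 912.016 / 13.6404 = 66.8614 m
d = 66.8614 m / 0.3048 = 219.4 ft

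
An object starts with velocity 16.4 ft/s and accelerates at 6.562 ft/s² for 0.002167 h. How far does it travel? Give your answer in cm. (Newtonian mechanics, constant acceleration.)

v₀ = 16.4 ft/s × 0.3048 = 4.99872 m/s
a = 6.562 ft/s² × 0.3048 = 2.0001 m/s²
t = 0.002167 h × 3600.0 = 7.8012 s
d = v₀ × t + ½ × a × t² = 4.99872 × 7.8012 + 0.5 × 2.0001 × 7.8012² = 99.8578 m
d = 99.8578 m / 0.01 = 9986 cm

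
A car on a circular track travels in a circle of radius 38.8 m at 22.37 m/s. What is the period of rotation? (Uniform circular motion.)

T = 2πr/v = 2π×38.8/22.37 = 10.9 s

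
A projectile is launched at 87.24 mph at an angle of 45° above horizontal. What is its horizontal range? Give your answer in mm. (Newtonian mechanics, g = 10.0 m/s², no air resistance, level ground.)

v₀ = 87.24 mph × 0.44704 = 38.9998 m/s
R = v₀² × sin(2θ) / g = 38.9998² × sin(2 × 45°) / 10.0 = 1520.98 × 1.0 / 10.0 = 152.098 m
R = 152.098 m / 0.001 = 152100 mm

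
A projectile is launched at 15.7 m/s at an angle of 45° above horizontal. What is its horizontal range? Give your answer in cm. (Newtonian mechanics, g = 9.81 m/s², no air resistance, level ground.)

R = v₀² × sin(2θ) / g = 15.7² × sin(2 × 45°) / 9.81 = 246.49 × 1.0 / 9.81 = 25.1264 m
R = 25.1264 m / 0.01 = 2513 cm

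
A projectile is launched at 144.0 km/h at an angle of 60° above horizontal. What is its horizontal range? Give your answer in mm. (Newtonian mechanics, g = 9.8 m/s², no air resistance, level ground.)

v₀ = 144.0 km/h × 0.2777777777777778 = 40.0 m/s
R = v₀² × sin(2θ) / g = 40.0² × sin(2 × 60°) / 9.8 = 1600.0 × 0.866025 / 9.8 = 141.392 m
R = 141.392 m / 0.001 = 141400 mm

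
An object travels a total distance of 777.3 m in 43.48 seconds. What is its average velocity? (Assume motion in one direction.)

v_avg = Δd / Δt = 777.3 / 43.48 = 17.88 m/s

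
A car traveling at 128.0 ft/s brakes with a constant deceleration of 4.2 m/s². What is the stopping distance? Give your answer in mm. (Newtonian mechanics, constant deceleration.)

v₀ = 128.0 ft/s × 0.3048 = 39.0144 m/s
d = v₀² / (2a) = 39.0144² / (2 × 4.2) = 1522.12 / 8.4 = 181.205 m
d = 181.205 m / 0.001 = 181200 mm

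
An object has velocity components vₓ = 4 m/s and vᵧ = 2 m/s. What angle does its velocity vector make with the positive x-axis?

θ = arctan(vᵧ/vₓ) = arctan(2/4) = 26.57°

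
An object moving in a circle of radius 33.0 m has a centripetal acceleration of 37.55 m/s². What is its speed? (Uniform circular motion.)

v = √(a_c × r) = √(37.55 × 33.0) = 35.2 m/s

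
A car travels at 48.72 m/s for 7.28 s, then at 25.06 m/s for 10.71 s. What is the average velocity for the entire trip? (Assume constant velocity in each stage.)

d₁ = v₁t₁ = 48.72 × 7.28 = 354.6816 m
d₂ = v₂t₂ = 25.06 × 10.71 = 268.3926 m
d_total = 623.0742 m, t_total = 17.99 s
v_avg = d_total/t_total = 623.0742/17.99 = 34.63 m/s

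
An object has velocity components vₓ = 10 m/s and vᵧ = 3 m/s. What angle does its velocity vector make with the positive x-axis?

θ = arctan(vᵧ/vₓ) = arctan(3/10) = 16.7°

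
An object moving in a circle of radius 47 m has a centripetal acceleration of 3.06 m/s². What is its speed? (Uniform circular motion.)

v = √(a_c × r) = √(3.06 × 47) = 11.99 m/s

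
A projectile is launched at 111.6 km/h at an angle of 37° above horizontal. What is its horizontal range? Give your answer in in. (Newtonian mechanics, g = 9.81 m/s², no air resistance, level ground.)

v₀ = 111.6 km/h × 0.2777777777777778 = 31.0 m/s
R = v₀² × sin(2θ) / g = 31.0² × sin(2 × 37°) / 9.81 = 961.0 × 0.961262 / 9.81 = 94.1664 m
R = 94.1664 m / 0.0254 = 3707 in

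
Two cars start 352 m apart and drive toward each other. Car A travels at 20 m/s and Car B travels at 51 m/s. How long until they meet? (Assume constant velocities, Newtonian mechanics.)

Combined speed: v_combined = 20 + 51 = 71 m/s
Time to meet: t = d/v_combined = 352/71 = 4.96 s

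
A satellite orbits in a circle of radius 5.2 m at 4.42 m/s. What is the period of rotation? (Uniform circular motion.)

T = 2πr/v = 2π×5.2/4.42 = 7.39 s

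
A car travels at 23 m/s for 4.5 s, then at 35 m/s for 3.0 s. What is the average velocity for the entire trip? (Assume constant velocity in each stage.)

d₁ = v₁t₁ = 23 × 4.5 = 103.5 m
d₂ = v₂t₂ = 35 × 3.0 = 105.0 m
d_total = 208.5 m, t_total = 7.5 s
v_avg = d_total/t_total = 208.5/7.5 = 27.8 m/s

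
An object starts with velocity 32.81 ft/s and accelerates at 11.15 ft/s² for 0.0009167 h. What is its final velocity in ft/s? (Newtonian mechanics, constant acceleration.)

v₀ = 32.81 ft/s × 0.3048 = 10.0005 m/s
a = 11.15 ft/s² × 0.3048 = 3.39852 m/s²
t = 0.0009167 h × 3600.0 = 3.30012 s
v = v₀ + a × t = 10.0005 + 3.39852 × 3.30012 = 21.216 m/s
v = 21.216 m/s / 0.3048 = 69.61 ft/s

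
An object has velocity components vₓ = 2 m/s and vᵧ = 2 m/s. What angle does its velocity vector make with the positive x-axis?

θ = arctan(vᵧ/vₓ) = arctan(2/2) = 45.0°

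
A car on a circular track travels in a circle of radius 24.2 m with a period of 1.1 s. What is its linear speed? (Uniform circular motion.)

v = 2πr/T = 2π×24.2/1.1 = 138.23 m/s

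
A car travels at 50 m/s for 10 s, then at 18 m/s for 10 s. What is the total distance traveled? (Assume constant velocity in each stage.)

d₁ = v₁t₁ = 50 × 10 = 500 m
d₂ = v₂t₂ = 18 × 10 = 180 m
d_total = 500 + 180 = 680 m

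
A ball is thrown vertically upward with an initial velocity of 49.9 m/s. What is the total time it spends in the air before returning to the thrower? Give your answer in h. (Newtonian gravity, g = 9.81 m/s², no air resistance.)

t_total = 2 × v₀ / g = 2 × 49.9 / 9.81 = 10.1733 s
t_total = 10.1733 s / 3600.0 = 0.002826 h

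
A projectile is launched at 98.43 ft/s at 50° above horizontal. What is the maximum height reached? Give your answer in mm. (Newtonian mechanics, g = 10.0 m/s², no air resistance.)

v₀ = 98.43 ft/s × 0.3048 = 30.0015 m/s
H = v₀² × sin²(θ) / (2g) = 30.0015² × sin(50°)² / (2 × 10.0) = 900.09 × 0.586824 / 20.0 = 26.4097 m
H = 26.4097 m / 0.001 = 26410 mm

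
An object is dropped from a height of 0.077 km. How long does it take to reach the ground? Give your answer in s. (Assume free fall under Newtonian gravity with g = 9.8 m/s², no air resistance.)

h = 0.077 km × 1000.0 = 77.0 m
t = √(2h/g) = √(2 × 77.0 / 9.8) = 3.964 s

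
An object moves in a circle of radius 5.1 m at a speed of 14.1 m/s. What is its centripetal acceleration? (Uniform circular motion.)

a_c = v²/r = 14.1²/5.1 = 198.81/5.1 = 38.98 m/s²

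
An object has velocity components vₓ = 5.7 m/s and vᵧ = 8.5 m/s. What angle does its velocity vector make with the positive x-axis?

θ = arctan(vᵧ/vₓ) = arctan(8.5/5.7) = 56.15°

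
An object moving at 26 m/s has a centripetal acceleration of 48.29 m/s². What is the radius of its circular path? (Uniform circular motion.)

r = v²/a_c = 26²/48.29 = 14.0 m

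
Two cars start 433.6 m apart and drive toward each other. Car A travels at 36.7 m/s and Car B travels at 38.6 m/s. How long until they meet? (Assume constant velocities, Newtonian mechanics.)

Combined speed: v_combined = 36.7 + 38.6 = 75.3 m/s
Time to meet: t = d/v_combined = 433.6/75.3 = 5.76 s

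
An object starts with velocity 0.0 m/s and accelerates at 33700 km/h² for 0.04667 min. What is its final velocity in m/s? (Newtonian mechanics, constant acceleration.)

a = 33700 km/h² × 7.716049382716049e-05 = 2.60031 m/s²
t = 0.04667 min × 60.0 = 2.8002 s
v = v₀ + a × t = 0.0 + 2.60031 × 2.8002 = 7.281 m/s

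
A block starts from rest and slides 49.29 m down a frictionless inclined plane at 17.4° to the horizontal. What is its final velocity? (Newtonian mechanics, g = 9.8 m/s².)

a = g sin(θ) = 9.8 × sin(17.4°) = 2.9306 m/s²
v = √(2ad) = √(2 × 2.9306 × 49.29) = 17.0 m/s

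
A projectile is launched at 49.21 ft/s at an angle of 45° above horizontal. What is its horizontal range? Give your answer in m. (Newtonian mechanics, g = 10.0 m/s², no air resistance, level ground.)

v₀ = 49.21 ft/s × 0.3048 = 14.9992 m/s
R = v₀² × sin(2θ) / g = 14.9992² × sin(2 × 45°) / 10.0 = 224.976 × 1.0 / 10.0 = 22.5 m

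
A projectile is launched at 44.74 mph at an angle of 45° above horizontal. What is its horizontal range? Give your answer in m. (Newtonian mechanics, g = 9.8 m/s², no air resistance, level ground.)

v₀ = 44.74 mph × 0.44704 = 20.0006 m/s
R = v₀² × sin(2θ) / g = 20.0006² × sin(2 × 45°) / 9.8 = 400.024 × 1.0 / 9.8 = 40.82 m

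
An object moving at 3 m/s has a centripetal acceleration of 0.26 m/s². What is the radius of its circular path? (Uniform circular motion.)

r = v²/a_c = 3²/0.26 = 34.62 m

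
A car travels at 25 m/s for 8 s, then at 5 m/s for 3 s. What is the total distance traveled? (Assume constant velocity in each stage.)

d₁ = v₁t₁ = 25 × 8 = 200 m
d₂ = v₂t₂ = 5 × 3 = 15 m
d_total = 200 + 15 = 215 m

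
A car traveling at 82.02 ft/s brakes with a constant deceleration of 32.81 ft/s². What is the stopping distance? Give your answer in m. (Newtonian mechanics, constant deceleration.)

v₀ = 82.02 ft/s × 0.3048 = 24.9997 m/s
a = 32.81 ft/s² × 0.3048 = 10.0005 m/s²
d = v₀² / (2a) = 24.9997² / (2 × 10.0005) = 624.985 / 20.001 = 31.25 m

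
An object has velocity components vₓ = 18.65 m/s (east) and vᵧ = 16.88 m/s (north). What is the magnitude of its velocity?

|v| = √(vₓ² + vᵧ²) = √(18.65² + 16.88²) = √(632.7569) = 25.15 m/s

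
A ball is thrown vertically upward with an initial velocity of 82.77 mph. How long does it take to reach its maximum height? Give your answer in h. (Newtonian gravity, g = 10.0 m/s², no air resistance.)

v₀ = 82.77 mph × 0.44704 = 37.0015 m/s
t_up = v₀ / g = 37.0015 / 10.0 = 3.70015 s
t_up = 3.70015 s / 3600.0 = 0.001028 h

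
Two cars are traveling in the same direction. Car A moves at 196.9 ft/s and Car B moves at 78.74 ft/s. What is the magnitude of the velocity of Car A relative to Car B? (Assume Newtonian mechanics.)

v_rel = |v_A - v_B| = |196.9 - 78.74| = 118.16 ft/s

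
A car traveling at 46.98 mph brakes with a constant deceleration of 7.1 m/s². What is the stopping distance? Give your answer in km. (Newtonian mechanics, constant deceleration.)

v₀ = 46.98 mph × 0.44704 = 21.0019 m/s
d = v₀² / (2a) = 21.0019² / (2 × 7.1) = 441.08 / 14.2 = 31.062 m
d = 31.062 m / 1000.0 = 0.03106 km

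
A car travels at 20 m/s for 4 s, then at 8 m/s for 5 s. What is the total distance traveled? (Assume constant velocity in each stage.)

d₁ = v₁t₁ = 20 × 4 = 80 m
d₂ = v₂t₂ = 8 × 5 = 40 m
d_total = 80 + 40 = 120 m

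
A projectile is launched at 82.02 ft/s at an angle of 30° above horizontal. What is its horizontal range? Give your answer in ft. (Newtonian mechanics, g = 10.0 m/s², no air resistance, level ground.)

v₀ = 82.02 ft/s × 0.3048 = 24.9997 m/s
R = v₀² × sin(2θ) / g = 24.9997² × sin(2 × 30°) / 10.0 = 624.985 × 0.866025 / 10.0 = 54.1253 m
R = 54.1253 m / 0.3048 = 177.6 ft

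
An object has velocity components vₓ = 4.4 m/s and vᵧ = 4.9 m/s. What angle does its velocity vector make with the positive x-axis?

θ = arctan(vᵧ/vₓ) = arctan(4.9/4.4) = 48.08°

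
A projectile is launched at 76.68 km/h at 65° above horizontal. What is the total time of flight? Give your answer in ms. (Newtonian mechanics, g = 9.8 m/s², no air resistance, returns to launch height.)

v₀ = 76.68 km/h × 0.2777777777777778 = 21.3 m/s
T = 2 × v₀ × sin(θ) / g = 2 × 21.3 × sin(65°) / 9.8 = 2 × 21.3 × 0.906308 / 9.8 = 3.93967 s
T = 3.93967 s / 0.001 = 3940 ms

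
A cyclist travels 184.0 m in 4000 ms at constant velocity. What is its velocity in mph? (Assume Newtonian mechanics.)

t = 4000 ms × 0.001 = 4.0 s
v = d / t = 184.0 / 4.0 = 46.0 m/s
v = 46.0 m/s / 0.44704 = 102.9 mph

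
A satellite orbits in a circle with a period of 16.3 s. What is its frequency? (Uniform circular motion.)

f = 1/T = 1/16.3 = 0.0613 Hz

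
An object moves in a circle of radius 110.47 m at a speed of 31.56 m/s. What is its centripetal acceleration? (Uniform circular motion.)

a_c = v²/r = 31.56²/110.47 = 996.0336/110.47 = 9.02 m/s²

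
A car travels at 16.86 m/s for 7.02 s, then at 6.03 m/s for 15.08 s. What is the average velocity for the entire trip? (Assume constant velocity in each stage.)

d₁ = v₁t₁ = 16.86 × 7.02 = 118.3572 m
d₂ = v₂t₂ = 6.03 × 15.08 = 90.9324 m
d_total = 209.2896 m, t_total = 22.1 s
v_avg = d_total/t_total = 209.2896/22.1 = 9.47 m/s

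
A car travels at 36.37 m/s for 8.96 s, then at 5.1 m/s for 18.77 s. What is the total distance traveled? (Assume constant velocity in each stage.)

d₁ = v₁t₁ = 36.37 × 8.96 = 325.8752 m
d₂ = v₂t₂ = 5.1 × 18.77 = 95.727 m
d_total = 325.8752 + 95.727 = 421.6 m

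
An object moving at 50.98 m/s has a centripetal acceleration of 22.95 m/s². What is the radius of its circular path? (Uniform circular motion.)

r = v²/a_c = 50.98²/22.95 = 113.24 m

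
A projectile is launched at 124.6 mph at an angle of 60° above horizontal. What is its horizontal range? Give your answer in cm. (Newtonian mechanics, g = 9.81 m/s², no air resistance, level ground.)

v₀ = 124.6 mph × 0.44704 = 55.7012 m/s
R = v₀² × sin(2θ) / g = 55.7012² × sin(2 × 60°) / 9.81 = 3102.62 × 0.866025 / 9.81 = 273.899 m
R = 273.899 m / 0.01 = 27390 cm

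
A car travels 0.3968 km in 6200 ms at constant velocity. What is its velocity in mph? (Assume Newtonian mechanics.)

d = 0.3968 km × 1000.0 = 396.8 m
t = 6200 ms × 0.001 = 6.2 s
v = d / t = 396.8 / 6.2 = 64.0 m/s
v = 64.0 m/s / 0.44704 = 143.2 mph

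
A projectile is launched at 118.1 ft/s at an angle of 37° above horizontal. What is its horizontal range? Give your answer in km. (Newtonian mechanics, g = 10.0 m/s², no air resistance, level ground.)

v₀ = 118.1 ft/s × 0.3048 = 35.9969 m/s
R = v₀² × sin(2θ) / g = 35.9969² × sin(2 × 37°) / 10.0 = 1295.78 × 0.961262 / 10.0 = 124.558 m
R = 124.558 m / 1000.0 = 0.1246 km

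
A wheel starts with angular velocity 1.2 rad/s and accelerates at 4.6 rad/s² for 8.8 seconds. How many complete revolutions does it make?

θ = ω₀t + ½αt² = 1.2×8.8 + ½×4.6×8.8² = 188.672 rad
Total revolutions = θ/(2π) = 188.672/(2π) = 30.03
Complete revolutions = ⌊30.03⌋ = 30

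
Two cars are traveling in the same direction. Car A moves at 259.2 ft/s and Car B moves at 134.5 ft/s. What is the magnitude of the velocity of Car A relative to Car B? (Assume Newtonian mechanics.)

v_rel = |v_A - v_B| = |259.2 - 134.5| = 124.7 ft/s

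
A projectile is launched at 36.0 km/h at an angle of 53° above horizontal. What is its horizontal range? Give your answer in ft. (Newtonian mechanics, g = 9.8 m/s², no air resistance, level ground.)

v₀ = 36.0 km/h × 0.2777777777777778 = 10.0 m/s
R = v₀² × sin(2θ) / g = 10.0² × sin(2 × 53°) / 9.8 = 100.0 × 0.961262 / 9.8 = 9.8088 m
R = 9.8088 m / 0.3048 = 32.18 ft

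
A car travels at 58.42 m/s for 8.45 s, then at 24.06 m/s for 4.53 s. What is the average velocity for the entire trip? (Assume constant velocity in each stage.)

d₁ = v₁t₁ = 58.42 × 8.45 = 493.649 m
d₂ = v₂t₂ = 24.06 × 4.53 = 108.9918 m
d_total = 602.6408 m, t_total = 12.98 s
v_avg = d_total/t_total = 602.6408/12.98 = 46.43 m/s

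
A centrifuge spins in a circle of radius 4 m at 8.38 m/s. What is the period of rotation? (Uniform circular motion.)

T = 2πr/v = 2π×4/8.38 = 3.0 s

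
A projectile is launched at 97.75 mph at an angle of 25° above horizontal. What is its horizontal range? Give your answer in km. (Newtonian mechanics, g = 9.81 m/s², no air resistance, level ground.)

v₀ = 97.75 mph × 0.44704 = 43.6982 m/s
R = v₀² × sin(2θ) / g = 43.6982² × sin(2 × 25°) / 9.81 = 1909.53 × 0.766044 / 9.81 = 149.112 m
R = 149.112 m / 1000.0 = 0.1491 km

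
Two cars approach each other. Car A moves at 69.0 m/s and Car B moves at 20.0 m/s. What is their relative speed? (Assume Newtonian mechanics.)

v_rel = v_A + v_B = 69.0 + 20.0 = 89.0 m/s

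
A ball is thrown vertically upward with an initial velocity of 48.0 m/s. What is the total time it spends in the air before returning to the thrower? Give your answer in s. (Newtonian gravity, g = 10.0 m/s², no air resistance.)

t_total = 2 × v₀ / g = 2 × 48.0 / 10.0 = 9.6 s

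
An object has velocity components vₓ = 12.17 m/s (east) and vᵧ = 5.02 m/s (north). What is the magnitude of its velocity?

|v| = √(vₓ² + vᵧ²) = √(12.17² + 5.02²) = √(173.3093) = 13.16 m/s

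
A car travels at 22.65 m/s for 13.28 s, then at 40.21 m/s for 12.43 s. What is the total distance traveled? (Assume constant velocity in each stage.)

d₁ = v₁t₁ = 22.65 × 13.28 = 300.792 m
d₂ = v₂t₂ = 40.21 × 12.43 = 499.8103 m
d_total = 300.792 + 499.8103 = 800.6 m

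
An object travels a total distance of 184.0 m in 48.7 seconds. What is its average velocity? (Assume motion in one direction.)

v_avg = Δd / Δt = 184.0 / 48.7 = 3.78 m/s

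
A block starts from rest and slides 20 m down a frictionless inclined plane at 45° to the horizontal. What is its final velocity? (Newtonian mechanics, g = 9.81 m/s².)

a = g sin(θ) = 9.81 × sin(45°) = 6.9367 m/s²
v = √(2ad) = √(2 × 6.9367 × 20) = 16.66 m/s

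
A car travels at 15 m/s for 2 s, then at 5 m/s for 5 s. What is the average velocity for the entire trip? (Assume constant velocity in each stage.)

d₁ = v₁t₁ = 15 × 2 = 30 m
d₂ = v₂t₂ = 5 × 5 = 25 m
d_total = 55 m, t_total = 7 s
v_avg = d_total/t_total = 55/7 = 7.86 m/s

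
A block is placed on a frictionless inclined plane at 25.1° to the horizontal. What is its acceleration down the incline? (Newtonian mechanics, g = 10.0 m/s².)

a = g sin(θ) = 10.0 × sin(25.1°) = 10.0 × 0.4242 = 4.24 m/s²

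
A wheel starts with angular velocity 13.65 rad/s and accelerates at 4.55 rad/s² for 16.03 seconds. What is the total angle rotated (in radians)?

θ = ω₀t + ½αt² = 13.65×16.03 + ½×4.55×16.03² = 803.4 rad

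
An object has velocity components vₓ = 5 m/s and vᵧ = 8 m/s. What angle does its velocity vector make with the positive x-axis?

θ = arctan(vᵧ/vₓ) = arctan(8/5) = 57.99°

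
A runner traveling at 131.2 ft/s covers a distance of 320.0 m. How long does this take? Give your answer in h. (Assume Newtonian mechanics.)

v = 131.2 ft/s × 0.3048 = 39.9898 m/s
t = d / v = 320.0 / 39.9898 = 8.00204 s
t = 8.00204 s / 3600.0 = 0.002223 h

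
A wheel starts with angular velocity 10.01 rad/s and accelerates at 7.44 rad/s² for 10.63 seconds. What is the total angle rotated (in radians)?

θ = ω₀t + ½αt² = 10.01×10.63 + ½×7.44×10.63² = 526.75 rad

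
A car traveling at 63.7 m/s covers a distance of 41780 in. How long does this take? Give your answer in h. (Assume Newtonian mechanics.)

d = 41780 in × 0.0254 = 1061.21 m
t = d / v = 1061.21 / 63.7 = 16.6595 s
t = 16.6595 s / 3600.0 = 0.004628 h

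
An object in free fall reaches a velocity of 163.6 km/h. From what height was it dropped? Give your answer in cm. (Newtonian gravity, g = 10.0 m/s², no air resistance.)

v = 163.6 km/h × 0.2777777777777778 = 45.4444 m/s
h = v² / (2g) = 45.4444² / (2 × 10.0) = 103.26 m
h = 103.26 m / 0.01 = 10330 cm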